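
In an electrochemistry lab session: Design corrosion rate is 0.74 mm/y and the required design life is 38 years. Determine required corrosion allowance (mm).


Corrosion allowance = CR × design life
CA = 0.74 * 38 = 28.12 mm

28.12 mm


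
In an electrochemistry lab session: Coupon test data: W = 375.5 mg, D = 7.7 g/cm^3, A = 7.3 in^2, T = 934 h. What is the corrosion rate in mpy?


Apply the mpy weight-loss relation: CR = 534 * W / (D * A * T)
Numerator: 534 * 375.5 = 200517.0
Denominator: 7.7 * 7.3 * 934 = 52500.14
CR = 200517.0 / 52500.14 = 3.819 mpy

3.819 mpy


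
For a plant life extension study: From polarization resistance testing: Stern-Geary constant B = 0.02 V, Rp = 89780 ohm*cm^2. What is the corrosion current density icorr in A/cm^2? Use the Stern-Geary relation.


Apply the Stern-Geary relation: icorr = B / Rp
icorr = 0.02 / 89780 = 2.228×10^-7 A/cm^2

2.228×10^-7 A/cm^2


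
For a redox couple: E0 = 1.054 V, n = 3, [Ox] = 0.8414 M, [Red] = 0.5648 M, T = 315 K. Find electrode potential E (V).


Apply the Nernst equation: E = E0 + (RT/nF)*ln([Ox]/[Red])
Step 1: RT/nF = 8.314*315/(3*96485) = 0.00904773 V
Step 2: [Ox]/[Red] = 0.8414/0.5648 = 1.489731
Step 3: ln(1.489731) = 0.398596
Step 4: correction = 0.00904773 * 0.398596 = 0.004 V
E = 1.054 + 0.004 = 1.058 V

1.058 V


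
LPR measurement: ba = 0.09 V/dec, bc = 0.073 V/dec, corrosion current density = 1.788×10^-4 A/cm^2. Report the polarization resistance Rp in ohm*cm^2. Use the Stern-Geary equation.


Apply the Stern-Geary equation: Rp = ba*bc / (2.303*icorr*(ba+bc))
ba*bc = 0.09*0.073 = 0.00657
ba+bc = 0.163; 2.303*icorr*(ba+bc) = 2.303*1.788×10^-4*0.163 = 6.7119553×10^-5
Rp = 0.00657 / 6.7119553×10^-5 = 97.9 ohm*cm^2

97.9 ohm*cm^2


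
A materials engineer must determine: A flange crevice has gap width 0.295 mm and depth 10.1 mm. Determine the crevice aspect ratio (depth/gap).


Aspect ratio = depth / gap
Ratio = 10.1 / 0.295 = 34.2

34.2


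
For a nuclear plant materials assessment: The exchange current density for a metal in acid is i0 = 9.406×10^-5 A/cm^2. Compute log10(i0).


i0 = 9.406×10^-5 A/cm^2
log10(i0) = -4.027

-4.027


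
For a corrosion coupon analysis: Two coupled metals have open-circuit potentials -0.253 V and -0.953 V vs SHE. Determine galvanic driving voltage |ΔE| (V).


Driving voltage is the absolute potential difference.
|ΔE| = |-0.253 − (-0.953)| = 0.7 V

0.7 V


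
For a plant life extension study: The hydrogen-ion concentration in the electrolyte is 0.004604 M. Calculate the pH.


pH = −log10[H+]
pH = −log10(0.004604) = 2.34

2.34


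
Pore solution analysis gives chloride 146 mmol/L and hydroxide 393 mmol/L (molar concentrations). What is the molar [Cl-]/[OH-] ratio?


Threshold parameter = [Cl-] / [OH-] (molar basis; both in mmol/L, so units cancel)
Ratio = 146 / 393 = 0.37

0.37


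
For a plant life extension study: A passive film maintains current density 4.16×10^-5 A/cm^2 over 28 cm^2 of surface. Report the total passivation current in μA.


I = i_pass * A, then convert A → μA (×10^6)
I = 4.16×10^-5 * 28 * 10^6 = 1164.8 μA

1164.8 μA


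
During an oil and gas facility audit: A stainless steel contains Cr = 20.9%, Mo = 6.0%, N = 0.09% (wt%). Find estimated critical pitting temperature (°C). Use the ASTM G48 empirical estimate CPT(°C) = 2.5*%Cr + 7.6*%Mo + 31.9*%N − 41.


Apply the ASTM G48 empirical CPT estimate: CPT(°C) = 2.5*%Cr + 7.6*%Mo + 31.9*%N − 41
2.5*20.9 = 52.25; 7.6*6.0 = 45.6; 31.9*0.09 = 2.871
CPT = 52.25 + 45.6 + 2.871 − 41 = 59.721 °C
Rounded to 0.1 °C: CPT ≈ 59.7 °C

59.7 °C


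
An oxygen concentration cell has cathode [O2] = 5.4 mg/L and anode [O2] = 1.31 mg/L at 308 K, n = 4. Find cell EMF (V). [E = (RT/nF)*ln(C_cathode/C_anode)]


Apply the Nernst concentration-cell relation: E = (RT/nF)*ln(C_cathode/C_anode)
RT/nF = 8.314*308/(4*96485) = 0.006635 V
ln(5.4/1.31) = 1.41637
E = 0.006635 * 1.41637 = 0.0094 V

0.0094 V


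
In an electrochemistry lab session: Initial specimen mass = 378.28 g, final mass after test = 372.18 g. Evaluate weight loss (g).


Weight loss = initial − final
WL = 378.28 − 372.18 = 6.1 g

6.1 g


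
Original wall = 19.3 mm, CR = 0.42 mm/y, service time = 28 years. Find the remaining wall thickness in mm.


Remaining wall = original − CR × time
t = 19.3 − 0.42*28 = 19.3 − 11.76 = 7.54 mm

7.54 mm


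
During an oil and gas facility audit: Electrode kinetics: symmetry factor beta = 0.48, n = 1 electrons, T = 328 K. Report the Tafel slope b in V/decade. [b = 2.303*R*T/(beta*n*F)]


Apply the Tafel slope relation: b = 2.303*R*T/(beta*n*F)
Numerator: 2.303 * 8.314 * 328 = 6280.26
Denominator: 0.48 * 1 * 96485 = 46312.8
b = 6280.26 / 46312.8 = 0.1356 V/decade

0.1356 V/decade


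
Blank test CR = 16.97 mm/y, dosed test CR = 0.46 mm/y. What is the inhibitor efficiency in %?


Apply the inhibitor-efficiency definition: IE = (CR_blank − CR_inh)/CR_blank × 100
IE = (16.97 − 0.46) / 16.97 × 100
IE = 16.51 / 16.97 × 100 = 97.3 %

97.3 %


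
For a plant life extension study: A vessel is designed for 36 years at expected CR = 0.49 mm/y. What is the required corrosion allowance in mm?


Corrosion allowance = CR × design life
CA = 0.49 * 36 = 17.64 mm

17.64 mm


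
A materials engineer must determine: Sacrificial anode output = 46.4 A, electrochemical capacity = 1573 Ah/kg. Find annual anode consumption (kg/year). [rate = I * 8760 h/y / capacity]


Annual consumption = current * hours per year / capacity
Rate = 46.4 * 8760 / 1573 = 258.4 kg/year

258.4 kg/year


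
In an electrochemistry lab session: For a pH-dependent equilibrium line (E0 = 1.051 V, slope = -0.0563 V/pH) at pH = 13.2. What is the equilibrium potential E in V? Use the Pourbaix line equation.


Apply the Pourbaix line equation: E = E0 + slope*pH
E = 1.051 + (-0.0563)*13.2 = 1.051 + (-0.74316) = 0.30784 V
Rounded to 4 decimal places: E = 0.3078 V

0.3078 V


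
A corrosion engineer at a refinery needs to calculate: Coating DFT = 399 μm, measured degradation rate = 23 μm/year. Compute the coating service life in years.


Service life = thickness / degradation rate
Life = 399 / 23 = 17.3 years

17.3 years


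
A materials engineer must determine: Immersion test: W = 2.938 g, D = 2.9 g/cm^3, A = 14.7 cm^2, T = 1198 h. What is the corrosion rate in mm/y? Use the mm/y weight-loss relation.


Apply the mm/y weight-loss relation: CR = 87600 * W / (D * A * T)
Numerator: 87600 * 2.938 = 257368.8
Denominator: 2.9 * 14.7 * 1198 = 51070.74
CR = 257368.8 / 51070.74 = 5.03946 mm/y

5.03946 mm/y


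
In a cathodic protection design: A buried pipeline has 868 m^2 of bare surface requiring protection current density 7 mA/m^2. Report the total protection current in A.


I = area * current density, then convert mA → A (÷1000)
I = 868 * 7 / 1000 = 6.08 A

6.08 A


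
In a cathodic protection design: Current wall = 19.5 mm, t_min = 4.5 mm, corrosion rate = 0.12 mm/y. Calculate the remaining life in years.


Apply the remaining-life relation: RL = (t_current − t_min) / CR
RL = (19.5 − 4.5) / 0.12 = 15.0 / 0.12 = 125.0 years

125.0 years


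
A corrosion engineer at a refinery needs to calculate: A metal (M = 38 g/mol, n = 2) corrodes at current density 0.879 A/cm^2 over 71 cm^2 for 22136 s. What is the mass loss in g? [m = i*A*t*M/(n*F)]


Apply Faraday's law: m = i*A*t*M / (n*F)
Total charge passed Q = i*A*t = 0.879*71*22136 = 1381485.624 C
m = Q*M/(n*F) = 1381485.624*38/(2*96485) = 272.045 g

272.045 g


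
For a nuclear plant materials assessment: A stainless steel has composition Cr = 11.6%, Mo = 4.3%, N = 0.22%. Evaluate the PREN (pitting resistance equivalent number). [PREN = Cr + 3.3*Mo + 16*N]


Apply the PREN formula: PREN = Cr + 3.3*Mo + 16*N
PREN = 11.6 + 3.3*4.3 + 16*0.22
PREN = 11.6 + 14.19 + 3.52 = 29.31

29.31


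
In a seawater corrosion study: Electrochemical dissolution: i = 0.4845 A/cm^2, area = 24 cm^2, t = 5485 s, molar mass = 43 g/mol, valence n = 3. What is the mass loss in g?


Apply Faraday's law: m = i*A*t*M / (n*F)
Total charge passed Q = i*A*t = 0.4845*24*5485 = 63779.58 C
m = Q*M/(n*F) = 63779.58*43/(3*96485) = 9.47478 g

9.47478 g


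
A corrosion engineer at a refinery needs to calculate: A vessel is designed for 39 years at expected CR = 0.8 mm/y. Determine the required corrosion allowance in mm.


Corrosion allowance = CR × design life
CA = 0.8 * 39 = 31.2 mm

31.2 mm


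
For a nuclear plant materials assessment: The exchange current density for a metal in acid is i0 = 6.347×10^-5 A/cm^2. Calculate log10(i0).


i0 = 6.347×10^-5 A/cm^2
log10(i0) = -4.197

-4.197


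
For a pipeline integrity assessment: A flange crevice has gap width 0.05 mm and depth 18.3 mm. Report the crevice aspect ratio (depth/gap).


Aspect ratio = depth / gap
Ratio = 18.3 / 0.05 = 366.0

366.0


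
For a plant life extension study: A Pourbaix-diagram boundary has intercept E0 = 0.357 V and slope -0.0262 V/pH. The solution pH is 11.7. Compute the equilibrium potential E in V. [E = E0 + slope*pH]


Apply the Pourbaix line equation: E = E0 + slope*pH
E = 0.357 + (-0.0262)*11.7 = 0.357 + (-0.30654) = 0.05046 V
Rounded to 4 decimal places: E = 0.0505 V

0.0505 V


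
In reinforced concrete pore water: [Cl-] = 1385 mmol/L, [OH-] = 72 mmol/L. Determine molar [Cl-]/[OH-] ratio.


Threshold parameter = [Cl-] / [OH-] (molar basis; both in mmol/L, so units cancel)
Ratio = 1385 / 72 = 19.24

19.24


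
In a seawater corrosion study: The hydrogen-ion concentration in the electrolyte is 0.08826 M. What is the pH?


pH = −log10[H+]
pH = −log10(0.08826) = 1.05

1.05


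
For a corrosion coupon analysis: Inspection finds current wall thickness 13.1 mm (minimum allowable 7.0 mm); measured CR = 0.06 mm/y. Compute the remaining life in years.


Apply the remaining-life relation: RL = (t_current − t_min) / CR
RL = (13.1 − 7.0) / 0.06 = 6.1 / 0.06 = 101.7 years

101.7 years


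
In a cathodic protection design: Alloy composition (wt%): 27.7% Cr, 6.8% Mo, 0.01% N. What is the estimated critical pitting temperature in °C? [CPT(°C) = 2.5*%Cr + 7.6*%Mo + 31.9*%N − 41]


Apply the ASTM G48 empirical CPT estimate: CPT(°C) = 2.5*%Cr + 7.6*%Mo + 31.9*%N − 41
2.5*27.7 = 69.25; 7.6*6.8 = 51.68; 31.9*0.01 = 0.319
CPT = 69.25 + 51.68 + 0.319 − 41 = 80.249 °C
Rounded to 0.1 °C: CPT ≈ 80.2 °C

80.2 °C


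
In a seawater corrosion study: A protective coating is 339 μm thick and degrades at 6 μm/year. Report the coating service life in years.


Service life = thickness / degradation rate
Life = 339 / 6 = 56.5 years

56.5 years


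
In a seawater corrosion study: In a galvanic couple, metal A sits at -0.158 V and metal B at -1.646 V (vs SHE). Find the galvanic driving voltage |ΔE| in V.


Driving voltage is the absolute potential difference.
|ΔE| = |-0.158 − (-1.646)| = 1.488 V

1.488 V


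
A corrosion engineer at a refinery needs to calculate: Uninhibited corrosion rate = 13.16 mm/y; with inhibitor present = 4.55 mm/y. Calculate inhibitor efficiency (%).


Apply the inhibitor-efficiency definition: IE = (CR_blank − CR_inh)/CR_blank × 100
IE = (13.16 − 4.55) / 13.16 × 100
IE = 8.61 / 13.16 × 100 = 65.4 %

65.4 %


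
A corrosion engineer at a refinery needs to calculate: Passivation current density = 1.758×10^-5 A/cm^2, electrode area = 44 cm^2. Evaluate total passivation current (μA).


I = i_pass * A, then convert A → μA (×10^6)
I = 1.758×10^-5 * 44 * 10^6 = 773.52 μA

773.52 μA


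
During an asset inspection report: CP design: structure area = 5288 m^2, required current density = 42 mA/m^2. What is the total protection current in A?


I = area * current density, then convert mA → A (÷1000)
I = 5288 * 42 / 1000 = 222.1 A

222.1 A


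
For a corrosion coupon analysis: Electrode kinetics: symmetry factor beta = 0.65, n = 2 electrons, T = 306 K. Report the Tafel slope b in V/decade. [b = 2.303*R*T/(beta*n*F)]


Apply the Tafel slope relation: b = 2.303*R*T/(beta*n*F)
Numerator: 2.303 * 8.314 * 306 = 5859.03
Denominator: 0.65 * 2 * 96485 = 125430.5
b = 5859.03 / 125430.5 = 0.047 V/decade

0.047 V/decade


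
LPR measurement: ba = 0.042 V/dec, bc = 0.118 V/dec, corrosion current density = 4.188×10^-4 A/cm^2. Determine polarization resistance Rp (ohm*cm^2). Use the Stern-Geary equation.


Apply the Stern-Geary equation: Rp = ba*bc / (2.303*icorr*(ba+bc))
ba*bc = 0.042*0.118 = 0.004956
ba+bc = 0.16; 2.303*icorr*(ba+bc) = 2.303*4.188×10^-4*0.16 = 1.5431942×10^-4
Rp = 0.004956 / 1.5431942×10^-4 = 32.1 ohm*cm^2

32.1 ohm*cm^2


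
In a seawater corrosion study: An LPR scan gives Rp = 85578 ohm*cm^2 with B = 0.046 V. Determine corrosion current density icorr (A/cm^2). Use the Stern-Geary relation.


Apply the Stern-Geary relation: icorr = B / Rp
icorr = 0.046 / 85578 = 5.375×10^-7 A/cm^2

5.375×10^-7 A/cm^2


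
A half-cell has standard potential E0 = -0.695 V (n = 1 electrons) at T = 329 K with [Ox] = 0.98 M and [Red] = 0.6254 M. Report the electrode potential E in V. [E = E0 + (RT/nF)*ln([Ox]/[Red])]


Apply the Nernst equation: E = E0 + (RT/nF)*ln([Ox]/[Red])
Step 1: RT/nF = 8.314*329/(1*96485) = 0.02834955 V
Step 2: [Ox]/[Red] = 0.98/0.6254 = 1.566997
Step 3: ln(1.566997) = 0.449161
Step 4: correction = 0.02834955 * 0.449161 = 0.013 V
E = -0.695 + 0.013 = -0.682 V

-0.682 V


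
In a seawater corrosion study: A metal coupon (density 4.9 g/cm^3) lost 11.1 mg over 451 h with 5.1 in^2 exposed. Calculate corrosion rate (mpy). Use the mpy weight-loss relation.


Apply the mpy weight-loss relation: CR = 534 * W / (D * A * T)
Numerator: 534 * 11.1 = 5927.4
Denominator: 4.9 * 5.1 * 451 = 11270.49
CR = 5927.4 / 11270.49 = 0.526 mpy

0.526 mpy


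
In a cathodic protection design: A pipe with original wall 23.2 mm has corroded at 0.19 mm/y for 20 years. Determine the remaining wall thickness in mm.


Remaining wall = original − CR × time
t = 23.2 − 0.19*20 = 23.2 − 3.8 = 19.4 mm

19.4 mm


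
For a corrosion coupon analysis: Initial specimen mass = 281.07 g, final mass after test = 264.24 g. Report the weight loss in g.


Weight loss = initial − final
WL = 281.07 − 264.24 = 16.83 g

16.83 g


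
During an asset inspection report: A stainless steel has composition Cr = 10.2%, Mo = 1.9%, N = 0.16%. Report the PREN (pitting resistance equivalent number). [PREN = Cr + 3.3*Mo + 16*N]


Apply the PREN formula: PREN = Cr + 3.3*Mo + 16*N
PREN = 10.2 + 3.3*1.9 + 16*0.16
PREN = 10.2 + 6.27 + 2.56 = 19.03

19.03


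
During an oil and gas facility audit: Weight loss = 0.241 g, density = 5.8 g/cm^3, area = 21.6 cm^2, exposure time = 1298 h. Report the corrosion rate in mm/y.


Apply the mm/y weight-loss relation: CR = 87600 * W / (D * A * T)
Numerator: 87600 * 0.241 = 21111.6
Denominator: 5.8 * 21.6 * 1298 = 162613.44
CR = 21111.6 / 162613.44 = 0.1298 mm/y

0.1298 mm/y


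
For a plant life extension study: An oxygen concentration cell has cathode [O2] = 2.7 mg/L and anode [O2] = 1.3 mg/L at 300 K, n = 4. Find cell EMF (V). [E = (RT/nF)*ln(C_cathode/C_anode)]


Apply the Nernst concentration-cell relation: E = (RT/nF)*ln(C_cathode/C_anode)
RT/nF = 8.314*300/(4*96485) = 0.00646266 V
ln(2.7/1.3) = 0.73089
E = 0.00646266 * 0.73089 = 0.00472 V

0.00472 V


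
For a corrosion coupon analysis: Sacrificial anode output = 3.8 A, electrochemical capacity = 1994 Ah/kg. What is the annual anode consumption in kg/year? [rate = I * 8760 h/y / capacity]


Annual consumption = current * hours per year / capacity
Rate = 3.8 * 8760 / 1994 = 16.7 kg/year

16.7 kg/year


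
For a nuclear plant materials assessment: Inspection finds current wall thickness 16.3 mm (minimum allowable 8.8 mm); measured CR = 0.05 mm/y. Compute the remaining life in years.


Apply the remaining-life relation: RL = (t_current − t_min) / CR
RL = (16.3 − 8.8) / 0.05 = 7.5 / 0.05 = 150.0 years

150.0 years


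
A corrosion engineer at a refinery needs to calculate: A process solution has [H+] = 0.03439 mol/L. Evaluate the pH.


pH = −log10[H+]
pH = −log10(0.03439) = 1.46

1.46


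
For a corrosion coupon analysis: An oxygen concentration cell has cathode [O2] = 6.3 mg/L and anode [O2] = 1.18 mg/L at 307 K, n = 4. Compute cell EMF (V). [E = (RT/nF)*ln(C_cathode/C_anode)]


Apply the Nernst concentration-cell relation: E = (RT/nF)*ln(C_cathode/C_anode)
RT/nF = 8.314*307/(4*96485) = 0.00661346 V
ln(6.3/1.18) = 1.67504
E = 0.00661346 * 1.67504 = 0.01108 V

0.01108 V


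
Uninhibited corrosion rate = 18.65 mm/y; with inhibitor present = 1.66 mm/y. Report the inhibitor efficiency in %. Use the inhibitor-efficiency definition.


Apply the inhibitor-efficiency definition: IE = (CR_blank − CR_inh)/CR_blank × 100
IE = (18.65 − 1.66) / 18.65 × 100
IE = 16.99 / 18.65 × 100 = 91.1 %

91.1 %


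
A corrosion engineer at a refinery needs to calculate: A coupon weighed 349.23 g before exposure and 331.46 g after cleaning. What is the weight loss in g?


Weight loss = initial − final
WL = 349.23 − 331.46 = 17.77 g

17.77 g


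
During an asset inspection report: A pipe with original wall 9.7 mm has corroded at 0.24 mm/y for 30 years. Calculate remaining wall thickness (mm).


Remaining wall = original − CR × time
t = 9.7 − 0.24*30 = 9.7 − 7.2 = 2.5 mm

2.5 mm


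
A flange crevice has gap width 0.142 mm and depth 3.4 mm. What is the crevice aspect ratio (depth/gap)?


Aspect ratio = depth / gap
Ratio = 3.4 / 0.142 = 23.9

23.9


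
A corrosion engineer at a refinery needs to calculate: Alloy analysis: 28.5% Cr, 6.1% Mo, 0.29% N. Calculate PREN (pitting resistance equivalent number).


Apply the PREN formula: PREN = Cr + 3.3*Mo + 16*N
PREN = 28.5 + 3.3*6.1 + 16*0.29
PREN = 28.5 + 20.13 + 4.64 = 53.27

53.27


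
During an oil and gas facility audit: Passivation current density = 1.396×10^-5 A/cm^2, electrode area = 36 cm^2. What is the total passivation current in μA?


I = i_pass * A, then convert A → μA (×10^6)
I = 1.396×10^-5 * 36 * 10^6 = 502.56 μA

502.56 μA


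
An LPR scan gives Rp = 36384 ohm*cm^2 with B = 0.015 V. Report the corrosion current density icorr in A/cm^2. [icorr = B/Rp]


Apply the Stern-Geary relation: icorr = B / Rp
icorr = 0.015 / 36384 = 4.123×10^-7 A/cm^2

4.123×10^-7 A/cm^2


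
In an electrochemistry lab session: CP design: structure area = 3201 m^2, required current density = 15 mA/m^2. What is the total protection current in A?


I = area * current density, then convert mA → A (÷1000)
I = 3201 * 15 / 1000 = 48.02 A

48.02 A


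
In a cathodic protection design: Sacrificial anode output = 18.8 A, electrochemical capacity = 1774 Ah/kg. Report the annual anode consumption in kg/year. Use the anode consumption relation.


Annual consumption = current * hours per year / capacity
Rate = 18.8 * 8760 / 1774 = 92.8 kg/year

92.8 kg/year


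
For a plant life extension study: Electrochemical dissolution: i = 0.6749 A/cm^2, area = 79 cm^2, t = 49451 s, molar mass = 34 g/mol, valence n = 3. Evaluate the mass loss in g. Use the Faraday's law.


Apply Faraday's law: m = i*A*t*M / (n*F)
Total charge passed Q = i*A*t = 0.6749*79*49451 = 2636583.9121 C
m = Q*M/(n*F) = 2636583.9121*34/(3*96485) = 309.699 g

309.699 g


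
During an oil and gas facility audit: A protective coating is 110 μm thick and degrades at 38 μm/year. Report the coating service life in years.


Service life = thickness / degradation rate
Life = 110 / 38 = 2.9 years

2.9 years


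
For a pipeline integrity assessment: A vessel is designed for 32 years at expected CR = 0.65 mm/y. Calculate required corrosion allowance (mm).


Corrosion allowance = CR × design life
CA = 0.65 * 32 = 20.8 mm

20.8 mm


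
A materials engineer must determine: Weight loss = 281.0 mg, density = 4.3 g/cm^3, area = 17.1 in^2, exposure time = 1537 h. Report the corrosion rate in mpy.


Apply the mpy weight-loss relation: CR = 534 * W / (D * A * T)
Numerator: 534 * 281.0 = 150054.0
Denominator: 4.3 * 17.1 * 1537 = 113015.61
CR = 150054.0 / 113015.61 = 1.328 mpy

1.328 mpy


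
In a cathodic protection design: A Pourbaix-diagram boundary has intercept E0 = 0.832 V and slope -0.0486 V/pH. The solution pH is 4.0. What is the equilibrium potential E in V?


Apply the Pourbaix line equation: E = E0 + slope*pH
E = 0.832 + (-0.0486)*4.0 = 0.832 + (-0.1944) = 0.6376 V
Rounded to 3 decimal places: E = 0.638 V

0.638 V


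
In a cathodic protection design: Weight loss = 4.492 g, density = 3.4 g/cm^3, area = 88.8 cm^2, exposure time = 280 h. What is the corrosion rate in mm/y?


Apply the mm/y weight-loss relation: CR = 87600 * W / (D * A * T)
Numerator: 87600 * 4.492 = 393499.2
Denominator: 3.4 * 88.8 * 280 = 84537.6
CR = 393499.2 / 84537.6 = 4.6547 mm/y

4.6547 mm/y


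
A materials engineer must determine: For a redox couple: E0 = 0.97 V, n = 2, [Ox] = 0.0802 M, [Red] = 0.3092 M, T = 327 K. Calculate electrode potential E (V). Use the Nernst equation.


Apply the Nernst equation: E = E0 + (RT/nF)*ln([Ox]/[Red])
Step 1: RT/nF = 8.314*327/(2*96485) = 0.0140886 V
Step 2: [Ox]/[Red] = 0.0802/0.3092 = 0.259379
Step 3: ln(0.259379) = -1.349465
Step 4: correction = 0.0140886 * -1.349465 = -0.019 V
E = 0.97 + -0.019 = 0.951 V

0.951 V


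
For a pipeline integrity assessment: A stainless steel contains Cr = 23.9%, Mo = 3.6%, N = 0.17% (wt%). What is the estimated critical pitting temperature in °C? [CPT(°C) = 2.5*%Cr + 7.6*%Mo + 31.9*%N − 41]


Apply the ASTM G48 empirical CPT estimate: CPT(°C) = 2.5*%Cr + 7.6*%Mo + 31.9*%N − 41
2.5*23.9 = 59.75; 7.6*3.6 = 27.36; 31.9*0.17 = 5.423
CPT = 59.75 + 27.36 + 5.423 − 41 = 51.533 °C
Rounded to 0.1 °C: CPT ≈ 51.5 °C

51.5 °C


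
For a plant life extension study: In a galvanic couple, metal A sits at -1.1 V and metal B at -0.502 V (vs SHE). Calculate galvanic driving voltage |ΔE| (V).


Driving voltage is the absolute potential difference.
|ΔE| = |-1.1 − (-0.502)| = 0.598 V

0.598 V


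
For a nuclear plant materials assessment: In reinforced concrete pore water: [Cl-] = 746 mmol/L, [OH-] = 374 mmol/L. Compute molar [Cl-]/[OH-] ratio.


Threshold parameter = [Cl-] / [OH-] (molar basis; both in mmol/L, so units cancel)
Ratio = 746 / 374 = 1.99

1.99


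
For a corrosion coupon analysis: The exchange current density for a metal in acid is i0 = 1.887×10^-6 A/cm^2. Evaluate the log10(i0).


i0 = 1.887×10^-6 A/cm^2
log10(i0) = -5.724

-5.724


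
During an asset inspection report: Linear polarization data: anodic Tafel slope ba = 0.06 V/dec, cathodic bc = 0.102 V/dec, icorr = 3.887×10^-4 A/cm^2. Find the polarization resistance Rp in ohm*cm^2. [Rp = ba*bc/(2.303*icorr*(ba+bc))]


Apply the Stern-Geary equation: Rp = ba*bc / (2.303*icorr*(ba+bc))
ba*bc = 0.06*0.102 = 0.00612
ba+bc = 0.162; 2.303*icorr*(ba+bc) = 2.303*3.887×10^-4*0.162 = 1.4501853×10^-4
Rp = 0.00612 / 1.4501853×10^-4 = 42.2 ohm*cm^2

42.2 ohm*cm^2


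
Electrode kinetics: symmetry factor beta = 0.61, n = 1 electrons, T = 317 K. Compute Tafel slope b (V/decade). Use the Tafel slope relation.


Apply the Tafel slope relation: b = 2.303*R*T/(beta*n*F)
Numerator: 2.303 * 8.314 * 317 = 6069.64
Denominator: 0.61 * 1 * 96485 = 58855.85
b = 6069.64 / 58855.85 = 0.1031 V/decade

0.1031 V/decade


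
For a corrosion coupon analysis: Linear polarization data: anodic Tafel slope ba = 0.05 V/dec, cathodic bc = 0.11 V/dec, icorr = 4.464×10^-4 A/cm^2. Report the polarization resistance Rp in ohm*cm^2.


Apply the Stern-Geary equation: Rp = ba*bc / (2.303*icorr*(ba+bc))
ba*bc = 0.05*0.11 = 0.0055
ba+bc = 0.16; 2.303*icorr*(ba+bc) = 2.303*4.464×10^-4*0.16 = 1.6448947×10^-4
Rp = 0.0055 / 1.6448947×10^-4 = 33.4 ohm*cm^2

33.4 ohm*cm^2


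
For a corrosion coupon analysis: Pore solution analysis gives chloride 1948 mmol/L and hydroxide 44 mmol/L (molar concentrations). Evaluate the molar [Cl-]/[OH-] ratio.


Threshold parameter = [Cl-] / [OH-] (molar basis; both in mmol/L, so units cancel)
Ratio = 1948 / 44 = 44.27

44.27


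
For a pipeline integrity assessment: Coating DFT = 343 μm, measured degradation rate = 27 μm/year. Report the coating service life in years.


Service life = thickness / degradation rate
Life = 343 / 27 = 12.7 years

12.7 years


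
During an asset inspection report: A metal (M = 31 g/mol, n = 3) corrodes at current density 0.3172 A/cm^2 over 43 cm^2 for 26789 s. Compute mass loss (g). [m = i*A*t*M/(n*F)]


Apply Faraday's law: m = i*A*t*M / (n*F)
Total charge passed Q = i*A*t = 0.3172*43*26789 = 365391.2444 C
m = Q*M/(n*F) = 365391.2444*31/(3*96485) = 39.1326 g

39.1326 g


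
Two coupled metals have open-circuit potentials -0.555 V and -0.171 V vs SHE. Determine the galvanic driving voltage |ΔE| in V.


Driving voltage is the absolute potential difference.
|ΔE| = |-0.555 − (-0.171)| = 0.384 V

0.384 V


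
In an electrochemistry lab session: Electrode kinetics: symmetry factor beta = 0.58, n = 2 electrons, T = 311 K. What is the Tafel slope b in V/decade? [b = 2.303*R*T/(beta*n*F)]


Apply the Tafel slope relation: b = 2.303*R*T/(beta*n*F)
Numerator: 2.303 * 8.314 * 311 = 5954.76
Denominator: 0.58 * 2 * 96485 = 111922.6
b = 5954.76 / 111922.6 = 0.0532 V/decade

0.0532 V/decade


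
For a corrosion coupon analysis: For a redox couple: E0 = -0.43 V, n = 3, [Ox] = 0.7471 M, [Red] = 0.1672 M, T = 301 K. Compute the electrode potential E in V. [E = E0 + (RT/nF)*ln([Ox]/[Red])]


Apply the Nernst equation: E = E0 + (RT/nF)*ln([Ox]/[Red])
Step 1: RT/nF = 8.314*301/(3*96485) = 0.00864561 V
Step 2: [Ox]/[Red] = 0.7471/0.1672 = 4.468301
Step 3: ln(4.468301) = 1.497008
Step 4: correction = 0.00864561 * 1.497008 = 0.0129 V
E = -0.43 + 0.0129 = -0.4171 V

-0.4171 V


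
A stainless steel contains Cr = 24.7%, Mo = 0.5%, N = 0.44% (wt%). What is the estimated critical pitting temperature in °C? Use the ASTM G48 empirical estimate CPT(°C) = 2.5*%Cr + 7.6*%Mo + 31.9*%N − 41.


Apply the ASTM G48 empirical CPT estimate: CPT(°C) = 2.5*%Cr + 7.6*%Mo + 31.9*%N − 41
2.5*24.7 = 61.75; 7.6*0.5 = 3.8; 31.9*0.44 = 14.036
CPT = 61.75 + 3.8 + 14.036 − 41 = 38.586 °C
Rounded to 0.1 °C: CPT ≈ 38.6 °C

38.6 °C


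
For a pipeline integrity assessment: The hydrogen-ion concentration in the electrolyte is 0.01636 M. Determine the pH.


pH = −log10[H+]
pH = −log10(0.01636) = 1.79

1.79


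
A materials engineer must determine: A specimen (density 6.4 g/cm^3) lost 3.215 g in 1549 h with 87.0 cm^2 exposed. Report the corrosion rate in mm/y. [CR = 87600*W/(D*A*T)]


Apply the mm/y weight-loss relation: CR = 87600 * W / (D * A * T)
Numerator: 87600 * 3.215 = 281634.0
Denominator: 6.4 * 87.0 * 1549 = 862483.2
CR = 281634.0 / 862483.2 = 0.326539 mm/y

0.326539 mm/y


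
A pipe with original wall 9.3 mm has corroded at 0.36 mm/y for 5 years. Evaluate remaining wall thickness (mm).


Remaining wall = original − CR × time
t = 9.3 − 0.36*5 = 9.3 − 1.8 = 7.5 mm

7.5 mm


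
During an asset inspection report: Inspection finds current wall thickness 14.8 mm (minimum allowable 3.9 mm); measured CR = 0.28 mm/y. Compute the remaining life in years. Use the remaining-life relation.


Apply the remaining-life relation: RL = (t_current − t_min) / CR
RL = (14.8 − 3.9) / 0.28 = 10.9 / 0.28 = 38.9 years

38.9 years


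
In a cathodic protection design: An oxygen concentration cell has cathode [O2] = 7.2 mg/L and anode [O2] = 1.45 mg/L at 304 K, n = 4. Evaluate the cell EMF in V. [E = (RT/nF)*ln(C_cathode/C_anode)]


Apply the Nernst concentration-cell relation: E = (RT/nF)*ln(C_cathode/C_anode)
RT/nF = 8.314*304/(4*96485) = 0.00654883 V
ln(7.2/1.45) = 1.60252
E = 0.00654883 * 1.60252 = 0.01049 V

0.01049 V


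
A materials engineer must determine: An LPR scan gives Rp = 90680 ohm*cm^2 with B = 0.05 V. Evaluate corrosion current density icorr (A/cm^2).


Apply the Stern-Geary relation: icorr = B / Rp
icorr = 0.05 / 90680 = 5.514×10^-7 A/cm^2

5.514×10^-7 A/cm^2


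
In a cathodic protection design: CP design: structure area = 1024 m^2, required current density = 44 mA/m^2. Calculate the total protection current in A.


I = area * current density, then convert mA → A (÷1000)
I = 1024 * 44 / 1000 = 45.06 A

45.06 A


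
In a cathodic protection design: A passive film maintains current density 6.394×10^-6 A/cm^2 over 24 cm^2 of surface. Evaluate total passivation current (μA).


I = i_pass * A, then convert A → μA (×10^6)
I = 6.394×10^-6 * 24 * 10^6 = 153.46 μA

153.46 μA


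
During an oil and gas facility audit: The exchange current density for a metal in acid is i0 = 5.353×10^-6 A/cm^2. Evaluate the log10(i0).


i0 = 5.353×10^-6 A/cm^2
log10(i0) = -5.271

-5.271


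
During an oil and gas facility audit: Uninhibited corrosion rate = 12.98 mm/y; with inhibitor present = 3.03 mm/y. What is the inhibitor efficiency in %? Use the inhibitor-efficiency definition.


Apply the inhibitor-efficiency definition: IE = (CR_blank − CR_inh)/CR_blank × 100
IE = (12.98 − 3.03) / 12.98 × 100
IE = 9.95 / 12.98 × 100 = 76.7 %

76.7 %


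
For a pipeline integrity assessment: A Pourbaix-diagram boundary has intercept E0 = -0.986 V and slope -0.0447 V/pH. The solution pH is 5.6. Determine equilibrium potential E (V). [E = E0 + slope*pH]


Apply the Pourbaix line equation: E = E0 + slope*pH
E = -0.986 + (-0.0447)*5.6 = -0.986 + (-0.25032) = -1.23632 V
Rounded to 3 decimal places: E = -1.236 V

-1.236 V


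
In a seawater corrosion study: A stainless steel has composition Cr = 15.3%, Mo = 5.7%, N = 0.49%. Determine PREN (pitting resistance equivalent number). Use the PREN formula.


Apply the PREN formula: PREN = Cr + 3.3*Mo + 16*N
PREN = 15.3 + 3.3*5.7 + 16*0.49
PREN = 15.3 + 18.81 + 7.84 = 41.95

41.95


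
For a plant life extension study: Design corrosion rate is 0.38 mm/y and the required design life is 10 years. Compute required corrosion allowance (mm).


Corrosion allowance = CR × design life
CA = 0.38 * 10 = 3.8 mm

3.8 mm


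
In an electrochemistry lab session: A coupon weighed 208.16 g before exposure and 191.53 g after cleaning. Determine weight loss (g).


Weight loss = initial − final
WL = 208.16 − 191.53 = 16.63 g

16.63 g


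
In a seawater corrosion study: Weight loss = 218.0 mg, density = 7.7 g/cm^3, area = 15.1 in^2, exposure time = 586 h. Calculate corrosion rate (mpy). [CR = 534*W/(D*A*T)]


Apply the mpy weight-loss relation: CR = 534 * W / (D * A * T)
Numerator: 534 * 218.0 = 116412.0
Denominator: 7.7 * 15.1 * 586 = 68134.22
CR = 116412.0 / 68134.22 = 1.709 mpy

1.709 mpy


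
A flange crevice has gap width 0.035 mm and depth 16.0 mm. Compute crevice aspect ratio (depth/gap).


Aspect ratio = depth / gap
Ratio = 16.0 / 0.035 = 457.1

457.1


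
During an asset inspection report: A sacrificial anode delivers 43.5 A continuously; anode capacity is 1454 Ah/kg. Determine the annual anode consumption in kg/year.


Annual consumption = current * hours per year / capacity
Rate = 43.5 * 8760 / 1454 = 262.1 kg/year

262.1 kg/year


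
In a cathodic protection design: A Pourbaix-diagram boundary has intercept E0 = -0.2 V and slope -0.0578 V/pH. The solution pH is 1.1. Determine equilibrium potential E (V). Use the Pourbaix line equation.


Apply the Pourbaix line equation: E = E0 + slope*pH
E = -0.2 + (-0.0578)*1.1 = -0.2 + (-0.06358) = -0.26358 V
Rounded to 3 decimal places: E = -0.264 V

-0.264 V


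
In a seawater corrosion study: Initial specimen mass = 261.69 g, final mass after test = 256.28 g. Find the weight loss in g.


Weight loss = initial − final
WL = 261.69 − 256.28 = 5.41 g

5.41 g


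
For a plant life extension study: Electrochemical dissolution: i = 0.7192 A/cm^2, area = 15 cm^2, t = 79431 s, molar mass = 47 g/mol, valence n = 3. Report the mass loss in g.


Apply Faraday's law: m = i*A*t*M / (n*F)
Total charge passed Q = i*A*t = 0.7192*15*79431 = 856901.628 C
m = Q*M/(n*F) = 856901.628*47/(3*96485) = 139.1386 g

139.1386 g


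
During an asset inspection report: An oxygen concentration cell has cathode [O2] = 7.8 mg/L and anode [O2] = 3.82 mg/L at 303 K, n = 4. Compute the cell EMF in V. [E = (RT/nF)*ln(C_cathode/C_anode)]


Apply the Nernst concentration-cell relation: E = (RT/nF)*ln(C_cathode/C_anode)
RT/nF = 8.314*303/(4*96485) = 0.00652729 V
ln(7.8/3.82) = 0.71387
E = 0.00652729 * 0.71387 = 0.00466 V

0.00466 V


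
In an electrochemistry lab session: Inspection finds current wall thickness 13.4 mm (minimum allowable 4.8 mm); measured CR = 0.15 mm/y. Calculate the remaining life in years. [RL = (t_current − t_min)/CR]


Apply the remaining-life relation: RL = (t_current − t_min) / CR
RL = (13.4 − 4.8) / 0.15 = 8.6 / 0.15 = 57.3 years

57.3 years


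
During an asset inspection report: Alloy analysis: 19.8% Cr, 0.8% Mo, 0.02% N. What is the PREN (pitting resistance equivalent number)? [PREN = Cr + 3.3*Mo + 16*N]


Apply the PREN formula: PREN = Cr + 3.3*Mo + 16*N
PREN = 19.8 + 3.3*0.8 + 16*0.02
PREN = 19.8 + 2.64 + 0.32 = 22.76

22.76


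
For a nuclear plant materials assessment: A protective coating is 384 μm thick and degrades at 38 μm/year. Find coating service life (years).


Service life = thickness / degradation rate
Life = 384 / 38 = 10.1 years

10.1 years


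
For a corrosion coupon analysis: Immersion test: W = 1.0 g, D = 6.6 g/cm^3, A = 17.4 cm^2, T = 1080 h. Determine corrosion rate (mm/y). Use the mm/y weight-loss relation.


Apply the mm/y weight-loss relation: CR = 87600 * W / (D * A * T)
Numerator: 87600 * 1.0 = 87600.0
Denominator: 6.6 * 17.4 * 1080 = 124027.2
CR = 87600.0 / 124027.2 = 0.706297 mm/y

0.706297 mm/y


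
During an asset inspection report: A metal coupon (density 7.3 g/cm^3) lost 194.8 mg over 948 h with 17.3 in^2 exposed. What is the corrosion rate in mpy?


Apply the mpy weight-loss relation: CR = 534 * W / (D * A * T)
Numerator: 534 * 194.8 = 104023.2
Denominator: 7.3 * 17.3 * 948 = 119722.92
CR = 104023.2 / 119722.92 = 0.8689 mpy

0.8689 mpy


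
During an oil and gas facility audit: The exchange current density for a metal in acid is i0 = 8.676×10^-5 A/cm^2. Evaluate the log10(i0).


i0 = 8.676×10^-5 A/cm^2
log10(i0) = -4.062

-4.062


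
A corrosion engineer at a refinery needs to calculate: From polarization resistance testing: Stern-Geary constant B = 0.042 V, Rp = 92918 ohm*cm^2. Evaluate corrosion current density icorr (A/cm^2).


Apply the Stern-Geary relation: icorr = B / Rp
icorr = 0.042 / 92918 = 4.52×10^-7 A/cm^2

4.52×10^-7 A/cm^2


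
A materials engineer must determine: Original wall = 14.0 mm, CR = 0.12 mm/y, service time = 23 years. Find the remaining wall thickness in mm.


Remaining wall = original − CR × time
t = 14.0 − 0.12*23 = 14.0 − 2.76 = 11.24 mm

11.24 mm


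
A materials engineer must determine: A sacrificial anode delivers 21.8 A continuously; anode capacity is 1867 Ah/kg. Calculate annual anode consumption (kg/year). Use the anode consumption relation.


Annual consumption = current * hours per year / capacity
Rate = 21.8 * 8760 / 1867 = 102.3 kg/year

102.3 kg/year


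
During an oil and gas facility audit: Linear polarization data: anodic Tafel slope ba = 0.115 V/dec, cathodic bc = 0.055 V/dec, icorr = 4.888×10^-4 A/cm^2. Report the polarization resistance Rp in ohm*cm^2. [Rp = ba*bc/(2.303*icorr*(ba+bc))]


Apply the Stern-Geary equation: Rp = ba*bc / (2.303*icorr*(ba+bc))
ba*bc = 0.115*0.055 = 0.006325
ba+bc = 0.17; 2.303*icorr*(ba+bc) = 2.303*4.888×10^-4*0.17 = 1.9137009×10^-4
Rp = 0.006325 / 1.9137009×10^-4 = 33.1 ohm*cm^2

33.1 ohm*cm^2


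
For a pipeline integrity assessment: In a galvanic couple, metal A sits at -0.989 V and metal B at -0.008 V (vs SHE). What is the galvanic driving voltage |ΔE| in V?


Driving voltage is the absolute potential difference.
|ΔE| = |-0.989 − (-0.008)| = 0.981 V

0.981 V


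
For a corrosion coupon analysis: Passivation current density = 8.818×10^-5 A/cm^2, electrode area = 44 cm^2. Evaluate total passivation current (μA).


I = i_pass * A, then convert A → μA (×10^6)
I = 8.818×10^-5 * 44 * 10^6 = 3879.92 μA

3879.92 μA


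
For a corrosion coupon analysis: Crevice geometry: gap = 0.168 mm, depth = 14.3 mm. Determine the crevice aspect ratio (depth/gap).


Aspect ratio = depth / gap
Ratio = 14.3 / 0.168 = 85.1

85.1


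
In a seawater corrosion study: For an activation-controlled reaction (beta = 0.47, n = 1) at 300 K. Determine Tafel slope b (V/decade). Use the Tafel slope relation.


Apply the Tafel slope relation: b = 2.303*R*T/(beta*n*F)
Numerator: 2.303 * 8.314 * 300 = 5744.14
Denominator: 0.47 * 1 * 96485 = 45347.95
b = 5744.14 / 45347.95 = 0.127 V/decade

0.127 V/decade


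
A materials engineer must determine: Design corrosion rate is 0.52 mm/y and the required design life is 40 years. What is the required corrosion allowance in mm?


Corrosion allowance = CR × design life
CA = 0.52 * 40 = 20.8 mm

20.8 mm


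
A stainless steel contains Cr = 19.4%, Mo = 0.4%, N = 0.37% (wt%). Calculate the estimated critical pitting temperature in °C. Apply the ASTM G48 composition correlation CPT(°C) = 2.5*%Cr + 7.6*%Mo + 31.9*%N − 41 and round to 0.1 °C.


Apply the ASTM G48 empirical CPT estimate: CPT(°C) = 2.5*%Cr + 7.6*%Mo + 31.9*%N − 41
2.5*19.4 = 48.5; 7.6*0.4 = 3.04; 31.9*0.37 = 11.803
CPT = 48.5 + 3.04 + 11.803 − 41 = 22.343 °C
Rounded to 0.1 °C: CPT ≈ 22.3 °C

22.3 °C


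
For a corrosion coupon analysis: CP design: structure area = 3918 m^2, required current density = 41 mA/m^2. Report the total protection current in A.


I = area * current density, then convert mA → A (÷1000)
I = 3918 * 41 / 1000 = 160.64 A

160.64 A


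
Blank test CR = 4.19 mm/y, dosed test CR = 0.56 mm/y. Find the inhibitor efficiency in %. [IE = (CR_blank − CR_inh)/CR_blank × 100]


Apply the inhibitor-efficiency definition: IE = (CR_blank − CR_inh)/CR_blank × 100
IE = (4.19 − 0.56) / 4.19 × 100
IE = 3.63 / 4.19 × 100 = 86.6 %

86.6 %


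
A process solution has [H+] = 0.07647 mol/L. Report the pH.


pH = −log10[H+]
pH = −log10(0.07647) = 1.12

1.12


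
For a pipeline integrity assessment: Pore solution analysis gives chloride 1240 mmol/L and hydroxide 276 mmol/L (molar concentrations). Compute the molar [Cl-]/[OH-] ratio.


Threshold parameter = [Cl-] / [OH-] (molar basis; both in mmol/L, so units cancel)
Ratio = 1240 / 276 = 4.49

4.49


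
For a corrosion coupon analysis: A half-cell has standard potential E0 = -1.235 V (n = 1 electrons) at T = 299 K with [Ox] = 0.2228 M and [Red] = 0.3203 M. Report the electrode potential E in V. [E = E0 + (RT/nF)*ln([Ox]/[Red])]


Apply the Nernst equation: E = E0 + (RT/nF)*ln([Ox]/[Red])
Step 1: RT/nF = 8.314*299/(1*96485) = 0.02576448 V
Step 2: [Ox]/[Red] = 0.2228/0.3203 = 0.695598
Step 3: ln(0.695598) = -0.362983
Step 4: correction = 0.02576448 * -0.362983 = -0.0094 V
E = -1.235 + -0.0094 = -1.2444 V

-1.2444 V


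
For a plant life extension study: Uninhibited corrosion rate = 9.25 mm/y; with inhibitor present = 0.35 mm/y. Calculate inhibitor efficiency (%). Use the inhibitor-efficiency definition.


Apply the inhibitor-efficiency definition: IE = (CR_blank − CR_inh)/CR_blank × 100
IE = (9.25 − 0.35) / 9.25 × 100
IE = 8.9 / 9.25 × 100 = 96.2 %

96.2 %


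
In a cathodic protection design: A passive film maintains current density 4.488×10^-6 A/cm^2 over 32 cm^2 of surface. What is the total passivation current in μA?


I = i_pass * A, then convert A → μA (×10^6)
I = 4.488×10^-6 * 32 * 10^6 = 143.62 μA

143.62 μA
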